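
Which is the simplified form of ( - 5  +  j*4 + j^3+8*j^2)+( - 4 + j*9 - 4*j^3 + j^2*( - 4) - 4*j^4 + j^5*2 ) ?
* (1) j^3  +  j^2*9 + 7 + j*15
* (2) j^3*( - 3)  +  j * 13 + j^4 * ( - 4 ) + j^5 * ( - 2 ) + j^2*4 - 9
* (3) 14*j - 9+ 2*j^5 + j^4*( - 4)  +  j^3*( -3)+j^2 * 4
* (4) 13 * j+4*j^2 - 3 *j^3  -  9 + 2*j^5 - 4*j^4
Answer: 4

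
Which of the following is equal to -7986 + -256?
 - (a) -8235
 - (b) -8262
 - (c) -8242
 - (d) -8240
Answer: c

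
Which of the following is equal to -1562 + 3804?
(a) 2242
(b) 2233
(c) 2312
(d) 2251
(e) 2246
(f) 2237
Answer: a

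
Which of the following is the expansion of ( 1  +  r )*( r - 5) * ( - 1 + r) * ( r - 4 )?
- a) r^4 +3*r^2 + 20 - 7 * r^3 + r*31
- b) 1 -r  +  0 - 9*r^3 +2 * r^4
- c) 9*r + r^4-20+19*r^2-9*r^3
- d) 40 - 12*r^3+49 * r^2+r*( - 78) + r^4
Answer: c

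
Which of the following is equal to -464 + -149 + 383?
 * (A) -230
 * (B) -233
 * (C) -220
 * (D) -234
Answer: A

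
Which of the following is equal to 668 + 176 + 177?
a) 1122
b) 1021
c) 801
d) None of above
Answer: b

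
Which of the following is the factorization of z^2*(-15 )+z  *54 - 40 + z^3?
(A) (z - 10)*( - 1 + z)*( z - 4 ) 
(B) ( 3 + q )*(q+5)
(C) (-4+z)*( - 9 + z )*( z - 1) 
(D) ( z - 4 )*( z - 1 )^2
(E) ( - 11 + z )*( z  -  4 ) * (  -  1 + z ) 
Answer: A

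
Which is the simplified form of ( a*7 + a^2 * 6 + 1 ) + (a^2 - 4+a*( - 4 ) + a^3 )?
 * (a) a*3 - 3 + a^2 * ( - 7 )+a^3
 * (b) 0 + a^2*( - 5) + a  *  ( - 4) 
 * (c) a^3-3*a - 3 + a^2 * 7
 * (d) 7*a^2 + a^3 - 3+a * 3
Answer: d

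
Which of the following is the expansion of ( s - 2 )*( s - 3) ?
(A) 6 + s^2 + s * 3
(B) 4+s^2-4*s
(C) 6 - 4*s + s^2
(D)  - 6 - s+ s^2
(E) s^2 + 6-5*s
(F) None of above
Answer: E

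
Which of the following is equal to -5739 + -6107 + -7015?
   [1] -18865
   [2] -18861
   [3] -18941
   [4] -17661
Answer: 2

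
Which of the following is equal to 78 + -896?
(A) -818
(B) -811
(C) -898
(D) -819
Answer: A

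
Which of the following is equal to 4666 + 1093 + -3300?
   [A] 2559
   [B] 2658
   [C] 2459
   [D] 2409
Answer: C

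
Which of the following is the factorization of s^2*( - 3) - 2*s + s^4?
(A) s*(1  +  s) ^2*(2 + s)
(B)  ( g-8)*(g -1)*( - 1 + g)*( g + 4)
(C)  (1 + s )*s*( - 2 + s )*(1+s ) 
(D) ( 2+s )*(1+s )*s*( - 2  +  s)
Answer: C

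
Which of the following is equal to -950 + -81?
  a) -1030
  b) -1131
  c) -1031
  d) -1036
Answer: c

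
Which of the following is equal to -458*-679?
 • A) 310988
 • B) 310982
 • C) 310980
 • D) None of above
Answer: B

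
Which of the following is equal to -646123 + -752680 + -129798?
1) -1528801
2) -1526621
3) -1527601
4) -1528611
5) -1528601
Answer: 5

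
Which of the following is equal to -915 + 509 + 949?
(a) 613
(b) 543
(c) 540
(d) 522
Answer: b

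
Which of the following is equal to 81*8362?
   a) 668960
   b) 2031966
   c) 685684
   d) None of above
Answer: d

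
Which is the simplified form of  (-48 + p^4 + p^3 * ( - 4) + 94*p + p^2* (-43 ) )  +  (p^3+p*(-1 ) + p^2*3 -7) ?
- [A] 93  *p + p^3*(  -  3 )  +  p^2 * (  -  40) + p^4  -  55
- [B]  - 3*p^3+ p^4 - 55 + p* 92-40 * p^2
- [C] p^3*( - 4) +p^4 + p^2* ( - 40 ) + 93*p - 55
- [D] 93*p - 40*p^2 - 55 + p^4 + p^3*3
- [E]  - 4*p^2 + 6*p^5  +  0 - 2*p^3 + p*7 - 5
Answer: A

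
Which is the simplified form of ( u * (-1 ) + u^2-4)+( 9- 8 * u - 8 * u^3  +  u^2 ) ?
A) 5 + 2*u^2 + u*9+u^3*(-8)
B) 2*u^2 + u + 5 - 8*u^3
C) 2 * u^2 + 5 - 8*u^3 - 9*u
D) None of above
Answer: C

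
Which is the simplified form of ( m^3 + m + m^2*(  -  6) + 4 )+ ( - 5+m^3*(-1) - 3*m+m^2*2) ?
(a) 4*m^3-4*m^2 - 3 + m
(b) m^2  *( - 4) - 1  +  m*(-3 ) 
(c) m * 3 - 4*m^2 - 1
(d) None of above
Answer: d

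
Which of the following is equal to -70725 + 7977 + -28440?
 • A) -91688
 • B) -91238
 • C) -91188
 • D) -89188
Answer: C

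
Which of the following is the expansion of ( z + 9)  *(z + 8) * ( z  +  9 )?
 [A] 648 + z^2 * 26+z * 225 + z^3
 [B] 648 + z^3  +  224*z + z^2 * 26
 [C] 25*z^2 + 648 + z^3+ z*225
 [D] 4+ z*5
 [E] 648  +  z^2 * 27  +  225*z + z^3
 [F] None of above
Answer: A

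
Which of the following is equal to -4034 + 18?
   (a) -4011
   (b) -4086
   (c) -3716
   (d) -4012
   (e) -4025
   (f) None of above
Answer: f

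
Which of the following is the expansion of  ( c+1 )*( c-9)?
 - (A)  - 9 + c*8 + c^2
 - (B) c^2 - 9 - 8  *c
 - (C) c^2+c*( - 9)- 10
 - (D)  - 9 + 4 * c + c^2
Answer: B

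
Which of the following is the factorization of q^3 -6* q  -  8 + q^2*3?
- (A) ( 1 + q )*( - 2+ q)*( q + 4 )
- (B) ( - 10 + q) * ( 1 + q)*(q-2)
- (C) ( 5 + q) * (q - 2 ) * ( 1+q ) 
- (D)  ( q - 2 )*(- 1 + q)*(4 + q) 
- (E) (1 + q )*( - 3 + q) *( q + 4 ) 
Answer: A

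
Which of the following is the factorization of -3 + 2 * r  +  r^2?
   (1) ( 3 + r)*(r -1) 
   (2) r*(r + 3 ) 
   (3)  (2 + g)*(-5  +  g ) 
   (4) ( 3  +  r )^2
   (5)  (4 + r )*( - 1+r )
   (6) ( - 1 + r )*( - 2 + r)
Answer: 1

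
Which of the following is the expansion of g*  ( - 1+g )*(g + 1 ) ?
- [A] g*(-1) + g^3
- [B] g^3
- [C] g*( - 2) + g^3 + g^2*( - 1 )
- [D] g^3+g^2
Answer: A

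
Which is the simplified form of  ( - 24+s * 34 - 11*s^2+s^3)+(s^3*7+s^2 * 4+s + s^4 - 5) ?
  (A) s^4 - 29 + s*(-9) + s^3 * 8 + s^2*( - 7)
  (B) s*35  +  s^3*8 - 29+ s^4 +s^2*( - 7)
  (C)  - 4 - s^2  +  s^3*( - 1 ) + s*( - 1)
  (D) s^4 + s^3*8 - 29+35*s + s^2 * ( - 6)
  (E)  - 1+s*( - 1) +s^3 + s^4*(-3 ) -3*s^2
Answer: B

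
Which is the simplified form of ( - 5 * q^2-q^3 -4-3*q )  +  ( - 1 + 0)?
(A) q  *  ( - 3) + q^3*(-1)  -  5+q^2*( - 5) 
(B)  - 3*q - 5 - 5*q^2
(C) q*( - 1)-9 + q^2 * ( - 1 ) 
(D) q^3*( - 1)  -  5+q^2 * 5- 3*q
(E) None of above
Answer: A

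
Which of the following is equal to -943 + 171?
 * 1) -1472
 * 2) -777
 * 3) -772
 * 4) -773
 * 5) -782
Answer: 3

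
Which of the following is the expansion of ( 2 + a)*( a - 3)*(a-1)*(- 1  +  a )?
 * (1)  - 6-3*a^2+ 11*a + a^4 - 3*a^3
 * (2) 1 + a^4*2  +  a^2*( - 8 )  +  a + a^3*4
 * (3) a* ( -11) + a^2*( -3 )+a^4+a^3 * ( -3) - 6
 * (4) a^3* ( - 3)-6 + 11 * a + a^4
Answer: 1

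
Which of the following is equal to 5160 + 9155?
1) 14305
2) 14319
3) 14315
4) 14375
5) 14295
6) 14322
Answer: 3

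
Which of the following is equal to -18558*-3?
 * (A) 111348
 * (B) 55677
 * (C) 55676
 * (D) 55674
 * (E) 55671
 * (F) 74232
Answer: D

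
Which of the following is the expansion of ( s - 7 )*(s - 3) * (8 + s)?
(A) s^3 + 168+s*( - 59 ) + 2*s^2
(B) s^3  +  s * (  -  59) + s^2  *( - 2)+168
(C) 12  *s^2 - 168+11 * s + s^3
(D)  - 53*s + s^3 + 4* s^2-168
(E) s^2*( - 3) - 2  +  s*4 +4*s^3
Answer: B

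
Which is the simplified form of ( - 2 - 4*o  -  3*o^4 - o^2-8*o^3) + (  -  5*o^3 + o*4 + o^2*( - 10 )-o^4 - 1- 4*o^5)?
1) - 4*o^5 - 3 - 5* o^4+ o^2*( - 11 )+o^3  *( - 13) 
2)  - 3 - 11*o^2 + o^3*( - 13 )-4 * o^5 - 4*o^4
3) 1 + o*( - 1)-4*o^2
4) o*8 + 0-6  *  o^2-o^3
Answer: 2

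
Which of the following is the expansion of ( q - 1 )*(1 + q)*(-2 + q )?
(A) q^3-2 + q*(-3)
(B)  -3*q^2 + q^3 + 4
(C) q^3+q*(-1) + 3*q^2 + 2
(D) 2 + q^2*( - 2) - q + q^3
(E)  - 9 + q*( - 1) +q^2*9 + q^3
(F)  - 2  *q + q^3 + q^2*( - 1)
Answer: D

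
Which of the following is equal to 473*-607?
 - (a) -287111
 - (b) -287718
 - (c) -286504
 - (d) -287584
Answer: a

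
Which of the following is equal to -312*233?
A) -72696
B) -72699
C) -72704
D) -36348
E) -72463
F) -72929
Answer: A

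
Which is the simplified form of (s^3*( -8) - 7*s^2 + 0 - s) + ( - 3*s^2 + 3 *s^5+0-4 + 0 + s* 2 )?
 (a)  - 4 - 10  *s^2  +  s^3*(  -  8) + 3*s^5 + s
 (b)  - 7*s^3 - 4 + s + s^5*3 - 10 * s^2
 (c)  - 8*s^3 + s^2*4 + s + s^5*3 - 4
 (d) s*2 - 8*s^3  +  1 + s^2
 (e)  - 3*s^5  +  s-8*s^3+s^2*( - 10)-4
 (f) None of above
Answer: a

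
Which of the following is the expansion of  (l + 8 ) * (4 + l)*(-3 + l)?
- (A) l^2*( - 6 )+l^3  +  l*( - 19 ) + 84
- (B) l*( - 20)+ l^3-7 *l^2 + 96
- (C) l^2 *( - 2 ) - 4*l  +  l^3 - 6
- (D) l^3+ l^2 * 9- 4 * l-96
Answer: D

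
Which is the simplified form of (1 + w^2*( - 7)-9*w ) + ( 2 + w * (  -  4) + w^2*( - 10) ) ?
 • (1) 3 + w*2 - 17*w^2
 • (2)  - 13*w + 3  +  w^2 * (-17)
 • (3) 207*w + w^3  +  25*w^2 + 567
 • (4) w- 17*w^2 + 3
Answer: 2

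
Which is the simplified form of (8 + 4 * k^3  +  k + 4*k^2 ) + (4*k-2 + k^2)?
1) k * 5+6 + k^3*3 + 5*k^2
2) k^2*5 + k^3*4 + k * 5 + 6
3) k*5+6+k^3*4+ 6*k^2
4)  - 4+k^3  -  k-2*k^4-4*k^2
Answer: 2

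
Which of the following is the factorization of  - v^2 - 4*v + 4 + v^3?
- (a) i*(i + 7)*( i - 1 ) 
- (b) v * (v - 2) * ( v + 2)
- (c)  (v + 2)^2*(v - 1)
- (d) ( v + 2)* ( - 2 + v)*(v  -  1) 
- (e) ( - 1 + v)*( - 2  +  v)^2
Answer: d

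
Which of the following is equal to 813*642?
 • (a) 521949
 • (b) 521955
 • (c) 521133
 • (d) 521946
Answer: d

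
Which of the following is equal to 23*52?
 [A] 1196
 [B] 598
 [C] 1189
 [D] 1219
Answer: A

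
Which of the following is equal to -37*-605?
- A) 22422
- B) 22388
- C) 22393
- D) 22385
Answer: D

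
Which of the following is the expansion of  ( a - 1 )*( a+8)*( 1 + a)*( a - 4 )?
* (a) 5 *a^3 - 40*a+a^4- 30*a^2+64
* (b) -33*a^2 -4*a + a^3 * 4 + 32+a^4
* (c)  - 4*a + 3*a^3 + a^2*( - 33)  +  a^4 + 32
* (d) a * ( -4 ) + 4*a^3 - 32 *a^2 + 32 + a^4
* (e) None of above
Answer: b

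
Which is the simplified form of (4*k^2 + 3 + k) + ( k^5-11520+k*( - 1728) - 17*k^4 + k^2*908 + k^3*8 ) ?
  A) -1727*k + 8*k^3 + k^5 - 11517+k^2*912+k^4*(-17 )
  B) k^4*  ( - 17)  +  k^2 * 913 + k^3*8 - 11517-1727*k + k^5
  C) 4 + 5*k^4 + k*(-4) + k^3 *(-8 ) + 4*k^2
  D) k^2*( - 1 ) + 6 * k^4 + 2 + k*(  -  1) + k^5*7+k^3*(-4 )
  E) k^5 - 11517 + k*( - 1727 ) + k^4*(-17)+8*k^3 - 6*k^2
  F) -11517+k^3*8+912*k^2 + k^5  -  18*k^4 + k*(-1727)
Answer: A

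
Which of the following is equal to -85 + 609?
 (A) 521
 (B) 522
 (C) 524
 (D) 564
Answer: C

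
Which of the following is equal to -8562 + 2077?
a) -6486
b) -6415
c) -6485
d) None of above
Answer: c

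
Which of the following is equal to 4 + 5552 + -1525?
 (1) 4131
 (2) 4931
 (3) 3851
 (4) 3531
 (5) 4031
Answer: 5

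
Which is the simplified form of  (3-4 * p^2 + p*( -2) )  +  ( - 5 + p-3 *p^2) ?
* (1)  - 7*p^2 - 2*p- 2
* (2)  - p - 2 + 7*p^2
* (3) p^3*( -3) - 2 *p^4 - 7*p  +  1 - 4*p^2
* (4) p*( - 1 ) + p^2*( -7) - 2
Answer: 4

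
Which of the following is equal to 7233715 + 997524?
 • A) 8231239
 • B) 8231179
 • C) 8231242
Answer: A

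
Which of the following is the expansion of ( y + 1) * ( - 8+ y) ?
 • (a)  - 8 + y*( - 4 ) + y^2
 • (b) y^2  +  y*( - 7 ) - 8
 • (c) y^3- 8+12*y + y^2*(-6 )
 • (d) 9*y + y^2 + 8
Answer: b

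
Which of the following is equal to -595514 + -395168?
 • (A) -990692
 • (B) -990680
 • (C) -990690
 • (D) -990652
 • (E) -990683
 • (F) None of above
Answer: F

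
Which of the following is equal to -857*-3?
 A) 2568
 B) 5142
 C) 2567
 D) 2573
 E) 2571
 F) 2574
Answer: E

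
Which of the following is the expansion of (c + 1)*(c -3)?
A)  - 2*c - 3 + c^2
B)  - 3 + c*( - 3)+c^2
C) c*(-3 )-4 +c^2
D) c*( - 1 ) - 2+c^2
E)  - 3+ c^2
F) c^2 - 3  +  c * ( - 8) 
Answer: A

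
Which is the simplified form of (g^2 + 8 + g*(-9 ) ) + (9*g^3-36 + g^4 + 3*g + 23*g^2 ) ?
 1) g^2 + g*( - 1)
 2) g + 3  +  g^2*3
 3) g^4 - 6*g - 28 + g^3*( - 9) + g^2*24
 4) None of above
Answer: 4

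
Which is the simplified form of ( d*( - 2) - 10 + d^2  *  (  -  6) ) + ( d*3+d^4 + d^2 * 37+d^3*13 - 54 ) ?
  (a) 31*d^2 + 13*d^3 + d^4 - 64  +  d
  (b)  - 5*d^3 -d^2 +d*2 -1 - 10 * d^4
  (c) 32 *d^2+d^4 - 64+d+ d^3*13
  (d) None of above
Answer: a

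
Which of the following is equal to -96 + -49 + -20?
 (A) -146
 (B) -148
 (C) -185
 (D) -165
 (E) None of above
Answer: D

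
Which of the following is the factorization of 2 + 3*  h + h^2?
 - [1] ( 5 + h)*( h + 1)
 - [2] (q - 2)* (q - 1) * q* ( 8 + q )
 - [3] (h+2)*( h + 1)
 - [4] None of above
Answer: 3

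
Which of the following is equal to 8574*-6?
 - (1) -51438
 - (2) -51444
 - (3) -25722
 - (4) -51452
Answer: 2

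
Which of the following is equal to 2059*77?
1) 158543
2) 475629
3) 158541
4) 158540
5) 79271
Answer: 1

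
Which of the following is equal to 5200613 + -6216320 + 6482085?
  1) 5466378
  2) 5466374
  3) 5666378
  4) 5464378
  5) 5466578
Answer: 1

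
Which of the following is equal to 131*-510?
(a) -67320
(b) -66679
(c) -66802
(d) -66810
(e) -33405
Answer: d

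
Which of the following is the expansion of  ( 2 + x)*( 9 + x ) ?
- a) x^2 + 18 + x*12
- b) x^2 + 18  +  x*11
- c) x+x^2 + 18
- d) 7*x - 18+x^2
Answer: b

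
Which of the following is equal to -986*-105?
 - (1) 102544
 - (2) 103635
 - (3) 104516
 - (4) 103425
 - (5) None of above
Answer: 5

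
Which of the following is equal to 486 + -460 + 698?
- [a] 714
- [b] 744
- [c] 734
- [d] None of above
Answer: d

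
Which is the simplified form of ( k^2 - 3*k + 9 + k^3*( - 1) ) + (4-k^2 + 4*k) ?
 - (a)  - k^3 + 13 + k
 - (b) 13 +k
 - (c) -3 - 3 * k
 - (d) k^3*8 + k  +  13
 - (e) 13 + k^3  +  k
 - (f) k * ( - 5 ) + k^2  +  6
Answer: a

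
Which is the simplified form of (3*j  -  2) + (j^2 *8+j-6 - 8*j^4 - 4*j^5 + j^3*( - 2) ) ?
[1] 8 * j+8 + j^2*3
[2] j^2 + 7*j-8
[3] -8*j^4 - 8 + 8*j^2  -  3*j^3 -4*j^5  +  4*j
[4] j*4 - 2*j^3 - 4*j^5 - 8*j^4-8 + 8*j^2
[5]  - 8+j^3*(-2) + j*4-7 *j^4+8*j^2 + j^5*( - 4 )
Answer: 4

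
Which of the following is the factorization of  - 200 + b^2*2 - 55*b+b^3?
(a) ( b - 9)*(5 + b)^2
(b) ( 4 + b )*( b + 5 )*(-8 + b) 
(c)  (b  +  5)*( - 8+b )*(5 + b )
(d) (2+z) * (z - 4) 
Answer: c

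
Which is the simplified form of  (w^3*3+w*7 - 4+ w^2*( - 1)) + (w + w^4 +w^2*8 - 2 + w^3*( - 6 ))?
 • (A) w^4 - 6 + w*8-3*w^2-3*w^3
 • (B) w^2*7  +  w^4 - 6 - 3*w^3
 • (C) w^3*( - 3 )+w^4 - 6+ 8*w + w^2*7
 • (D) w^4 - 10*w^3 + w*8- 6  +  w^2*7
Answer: C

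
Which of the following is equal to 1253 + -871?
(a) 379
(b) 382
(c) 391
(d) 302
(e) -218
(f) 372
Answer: b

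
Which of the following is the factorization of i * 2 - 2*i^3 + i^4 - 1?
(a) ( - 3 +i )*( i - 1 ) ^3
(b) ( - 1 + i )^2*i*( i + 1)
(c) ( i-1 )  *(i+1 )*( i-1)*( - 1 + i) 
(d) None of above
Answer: c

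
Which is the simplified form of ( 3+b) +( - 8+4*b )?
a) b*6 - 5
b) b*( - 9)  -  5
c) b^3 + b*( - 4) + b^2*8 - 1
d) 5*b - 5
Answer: d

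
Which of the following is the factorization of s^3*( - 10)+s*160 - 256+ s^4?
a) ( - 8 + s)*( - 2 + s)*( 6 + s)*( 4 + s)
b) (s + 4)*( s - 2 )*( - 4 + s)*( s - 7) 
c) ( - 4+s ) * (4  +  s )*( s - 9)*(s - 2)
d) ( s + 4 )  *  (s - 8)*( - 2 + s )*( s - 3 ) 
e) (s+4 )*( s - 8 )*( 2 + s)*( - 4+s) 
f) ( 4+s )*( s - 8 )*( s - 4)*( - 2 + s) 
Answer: f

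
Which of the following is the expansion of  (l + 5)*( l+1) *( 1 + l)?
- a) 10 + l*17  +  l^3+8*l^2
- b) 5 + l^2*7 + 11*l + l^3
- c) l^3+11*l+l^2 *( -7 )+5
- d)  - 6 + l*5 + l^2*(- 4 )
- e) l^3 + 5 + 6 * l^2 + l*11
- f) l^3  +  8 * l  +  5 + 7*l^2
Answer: b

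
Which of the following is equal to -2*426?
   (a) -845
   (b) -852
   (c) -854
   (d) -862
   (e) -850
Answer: b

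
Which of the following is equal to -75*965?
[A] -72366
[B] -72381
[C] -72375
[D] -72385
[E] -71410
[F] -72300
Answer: C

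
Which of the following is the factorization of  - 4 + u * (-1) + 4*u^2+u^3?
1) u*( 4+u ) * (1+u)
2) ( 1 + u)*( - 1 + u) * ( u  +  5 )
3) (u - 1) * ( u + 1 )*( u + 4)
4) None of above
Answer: 3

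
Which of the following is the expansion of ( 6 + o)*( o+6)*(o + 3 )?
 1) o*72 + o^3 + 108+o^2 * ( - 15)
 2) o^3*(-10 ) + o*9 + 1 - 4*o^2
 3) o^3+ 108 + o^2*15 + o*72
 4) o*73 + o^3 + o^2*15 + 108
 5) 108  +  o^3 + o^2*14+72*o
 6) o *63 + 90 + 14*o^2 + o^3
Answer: 3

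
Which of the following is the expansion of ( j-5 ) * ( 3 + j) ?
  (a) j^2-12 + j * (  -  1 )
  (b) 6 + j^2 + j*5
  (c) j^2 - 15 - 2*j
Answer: c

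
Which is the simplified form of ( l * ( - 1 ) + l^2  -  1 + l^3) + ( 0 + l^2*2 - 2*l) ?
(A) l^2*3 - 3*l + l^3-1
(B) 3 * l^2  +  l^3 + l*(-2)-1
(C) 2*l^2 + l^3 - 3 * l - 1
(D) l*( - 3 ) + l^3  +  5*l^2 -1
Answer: A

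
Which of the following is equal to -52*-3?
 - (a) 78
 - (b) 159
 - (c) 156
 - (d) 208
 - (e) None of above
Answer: c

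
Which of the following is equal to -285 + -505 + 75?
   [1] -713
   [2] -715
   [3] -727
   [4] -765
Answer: 2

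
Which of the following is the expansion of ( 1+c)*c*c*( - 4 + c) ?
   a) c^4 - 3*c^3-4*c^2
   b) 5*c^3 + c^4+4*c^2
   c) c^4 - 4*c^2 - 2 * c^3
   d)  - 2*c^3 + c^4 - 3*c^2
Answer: a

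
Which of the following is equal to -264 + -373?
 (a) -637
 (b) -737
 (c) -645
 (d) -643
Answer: a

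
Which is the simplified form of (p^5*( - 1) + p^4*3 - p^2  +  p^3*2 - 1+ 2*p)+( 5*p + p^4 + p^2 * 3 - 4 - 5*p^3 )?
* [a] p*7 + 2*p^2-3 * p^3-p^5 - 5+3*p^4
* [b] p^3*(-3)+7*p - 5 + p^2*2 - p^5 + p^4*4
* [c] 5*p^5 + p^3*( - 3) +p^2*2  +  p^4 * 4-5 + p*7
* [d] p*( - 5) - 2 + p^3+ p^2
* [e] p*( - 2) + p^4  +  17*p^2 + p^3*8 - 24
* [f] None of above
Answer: b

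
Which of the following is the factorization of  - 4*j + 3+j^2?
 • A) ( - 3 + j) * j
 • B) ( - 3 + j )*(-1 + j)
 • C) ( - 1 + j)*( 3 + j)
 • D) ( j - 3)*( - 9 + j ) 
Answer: B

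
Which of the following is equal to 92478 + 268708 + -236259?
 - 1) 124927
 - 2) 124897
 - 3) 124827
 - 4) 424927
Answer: 1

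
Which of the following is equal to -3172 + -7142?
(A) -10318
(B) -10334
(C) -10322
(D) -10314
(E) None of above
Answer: D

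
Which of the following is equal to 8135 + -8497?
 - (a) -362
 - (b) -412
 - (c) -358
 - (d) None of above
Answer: a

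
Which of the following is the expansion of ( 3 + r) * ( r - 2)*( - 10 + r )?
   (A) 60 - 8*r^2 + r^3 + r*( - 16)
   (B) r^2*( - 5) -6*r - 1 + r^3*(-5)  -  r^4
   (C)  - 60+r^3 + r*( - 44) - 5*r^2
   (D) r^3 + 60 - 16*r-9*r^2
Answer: D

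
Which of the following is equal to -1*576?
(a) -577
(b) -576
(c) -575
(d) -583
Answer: b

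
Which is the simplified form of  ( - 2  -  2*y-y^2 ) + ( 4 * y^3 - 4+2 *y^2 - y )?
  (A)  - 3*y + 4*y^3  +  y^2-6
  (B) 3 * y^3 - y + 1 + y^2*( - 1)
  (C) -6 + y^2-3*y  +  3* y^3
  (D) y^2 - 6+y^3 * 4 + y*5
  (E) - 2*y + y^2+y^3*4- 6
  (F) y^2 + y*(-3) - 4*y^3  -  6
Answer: A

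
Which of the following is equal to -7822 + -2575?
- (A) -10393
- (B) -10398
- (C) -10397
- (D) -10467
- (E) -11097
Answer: C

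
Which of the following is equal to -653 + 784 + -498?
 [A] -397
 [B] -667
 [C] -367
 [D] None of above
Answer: C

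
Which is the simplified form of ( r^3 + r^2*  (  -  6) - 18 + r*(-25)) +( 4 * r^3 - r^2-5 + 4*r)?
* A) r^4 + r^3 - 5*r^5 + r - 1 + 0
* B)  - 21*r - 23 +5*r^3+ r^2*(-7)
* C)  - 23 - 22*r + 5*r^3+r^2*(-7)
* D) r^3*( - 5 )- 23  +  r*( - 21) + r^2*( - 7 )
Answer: B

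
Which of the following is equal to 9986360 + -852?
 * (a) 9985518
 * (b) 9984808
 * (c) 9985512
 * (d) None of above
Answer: d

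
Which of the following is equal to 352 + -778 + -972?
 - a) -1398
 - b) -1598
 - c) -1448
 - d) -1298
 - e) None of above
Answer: a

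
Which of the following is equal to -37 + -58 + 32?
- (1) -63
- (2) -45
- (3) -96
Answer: 1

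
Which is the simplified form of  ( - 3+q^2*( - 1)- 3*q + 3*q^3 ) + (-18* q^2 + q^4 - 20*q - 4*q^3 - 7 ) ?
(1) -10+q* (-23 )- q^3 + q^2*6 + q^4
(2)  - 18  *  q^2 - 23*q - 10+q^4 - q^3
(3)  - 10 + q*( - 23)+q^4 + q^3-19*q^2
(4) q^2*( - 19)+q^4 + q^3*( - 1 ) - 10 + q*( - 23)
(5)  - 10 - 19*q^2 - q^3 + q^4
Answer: 4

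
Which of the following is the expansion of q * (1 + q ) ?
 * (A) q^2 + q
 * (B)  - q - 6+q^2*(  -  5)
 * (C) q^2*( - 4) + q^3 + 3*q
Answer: A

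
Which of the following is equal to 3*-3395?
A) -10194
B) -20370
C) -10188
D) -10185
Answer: D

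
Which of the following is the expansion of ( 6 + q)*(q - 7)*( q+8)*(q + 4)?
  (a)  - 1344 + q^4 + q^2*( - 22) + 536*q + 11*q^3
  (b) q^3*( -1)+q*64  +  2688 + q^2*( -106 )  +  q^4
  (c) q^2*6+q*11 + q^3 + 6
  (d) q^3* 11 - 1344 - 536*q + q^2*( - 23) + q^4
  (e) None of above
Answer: e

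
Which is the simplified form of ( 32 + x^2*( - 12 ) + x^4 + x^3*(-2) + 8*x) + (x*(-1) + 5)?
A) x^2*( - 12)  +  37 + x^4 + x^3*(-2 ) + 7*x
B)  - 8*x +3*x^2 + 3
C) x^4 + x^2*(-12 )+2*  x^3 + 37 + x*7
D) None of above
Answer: A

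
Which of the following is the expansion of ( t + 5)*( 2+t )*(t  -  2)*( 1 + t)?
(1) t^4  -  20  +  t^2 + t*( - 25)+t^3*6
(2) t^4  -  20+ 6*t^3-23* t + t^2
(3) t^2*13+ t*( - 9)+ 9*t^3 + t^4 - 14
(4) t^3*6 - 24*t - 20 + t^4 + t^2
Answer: 4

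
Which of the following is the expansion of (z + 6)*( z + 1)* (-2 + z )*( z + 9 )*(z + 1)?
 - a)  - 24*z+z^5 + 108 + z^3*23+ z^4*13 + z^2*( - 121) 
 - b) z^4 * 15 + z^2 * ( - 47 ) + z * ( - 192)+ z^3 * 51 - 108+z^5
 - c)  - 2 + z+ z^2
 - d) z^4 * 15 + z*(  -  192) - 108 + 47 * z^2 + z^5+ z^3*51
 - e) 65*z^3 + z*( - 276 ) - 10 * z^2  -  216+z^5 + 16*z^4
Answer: b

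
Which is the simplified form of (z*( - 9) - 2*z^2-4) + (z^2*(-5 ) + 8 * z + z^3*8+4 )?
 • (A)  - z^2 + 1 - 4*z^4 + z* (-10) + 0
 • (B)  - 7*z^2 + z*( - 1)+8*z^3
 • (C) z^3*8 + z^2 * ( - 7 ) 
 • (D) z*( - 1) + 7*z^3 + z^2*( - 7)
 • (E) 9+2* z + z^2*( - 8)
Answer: B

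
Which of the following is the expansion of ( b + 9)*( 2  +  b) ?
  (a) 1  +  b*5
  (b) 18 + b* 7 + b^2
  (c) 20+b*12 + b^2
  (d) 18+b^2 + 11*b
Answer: d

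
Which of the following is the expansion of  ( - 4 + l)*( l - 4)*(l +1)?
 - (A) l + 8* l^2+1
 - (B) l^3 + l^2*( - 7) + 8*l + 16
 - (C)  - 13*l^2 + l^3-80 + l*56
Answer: B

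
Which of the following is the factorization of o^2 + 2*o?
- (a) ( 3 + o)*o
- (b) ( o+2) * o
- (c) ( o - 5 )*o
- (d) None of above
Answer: b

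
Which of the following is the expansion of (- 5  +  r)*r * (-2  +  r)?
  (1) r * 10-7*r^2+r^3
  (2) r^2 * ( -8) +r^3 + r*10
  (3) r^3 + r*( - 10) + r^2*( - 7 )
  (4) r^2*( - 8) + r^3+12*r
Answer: 1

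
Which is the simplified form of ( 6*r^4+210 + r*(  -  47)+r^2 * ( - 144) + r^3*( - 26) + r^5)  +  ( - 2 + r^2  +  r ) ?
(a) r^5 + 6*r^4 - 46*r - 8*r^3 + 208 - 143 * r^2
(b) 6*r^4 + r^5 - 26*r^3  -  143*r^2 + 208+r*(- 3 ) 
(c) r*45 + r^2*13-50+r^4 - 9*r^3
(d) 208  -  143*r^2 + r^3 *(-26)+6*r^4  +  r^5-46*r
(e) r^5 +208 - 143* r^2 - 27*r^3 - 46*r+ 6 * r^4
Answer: d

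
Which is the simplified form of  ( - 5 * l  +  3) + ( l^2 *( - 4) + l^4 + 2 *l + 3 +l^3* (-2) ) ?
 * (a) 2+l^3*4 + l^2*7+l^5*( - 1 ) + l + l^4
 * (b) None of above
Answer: b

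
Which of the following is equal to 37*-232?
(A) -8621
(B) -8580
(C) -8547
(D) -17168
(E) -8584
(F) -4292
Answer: E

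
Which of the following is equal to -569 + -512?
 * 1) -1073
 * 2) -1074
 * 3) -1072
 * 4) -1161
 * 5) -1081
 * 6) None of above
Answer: 5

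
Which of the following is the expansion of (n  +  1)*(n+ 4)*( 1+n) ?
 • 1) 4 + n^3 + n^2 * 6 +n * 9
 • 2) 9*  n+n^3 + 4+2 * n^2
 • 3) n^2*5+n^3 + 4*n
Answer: 1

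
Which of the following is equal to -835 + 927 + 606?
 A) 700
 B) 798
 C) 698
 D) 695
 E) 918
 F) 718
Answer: C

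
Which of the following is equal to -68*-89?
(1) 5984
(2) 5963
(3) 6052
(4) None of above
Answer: 3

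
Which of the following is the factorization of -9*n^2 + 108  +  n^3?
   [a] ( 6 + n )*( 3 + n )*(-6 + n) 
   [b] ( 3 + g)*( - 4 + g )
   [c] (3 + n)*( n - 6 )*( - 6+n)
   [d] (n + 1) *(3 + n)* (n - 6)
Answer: c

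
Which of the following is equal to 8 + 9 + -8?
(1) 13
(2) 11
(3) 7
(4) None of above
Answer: 4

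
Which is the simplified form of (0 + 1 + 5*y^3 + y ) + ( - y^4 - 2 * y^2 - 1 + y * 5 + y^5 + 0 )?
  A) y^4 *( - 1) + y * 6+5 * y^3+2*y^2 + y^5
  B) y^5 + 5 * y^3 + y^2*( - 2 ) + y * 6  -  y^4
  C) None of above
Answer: B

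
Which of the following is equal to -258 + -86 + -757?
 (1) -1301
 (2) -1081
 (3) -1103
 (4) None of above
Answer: 4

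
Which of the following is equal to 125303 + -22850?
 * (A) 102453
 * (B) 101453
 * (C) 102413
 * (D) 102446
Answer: A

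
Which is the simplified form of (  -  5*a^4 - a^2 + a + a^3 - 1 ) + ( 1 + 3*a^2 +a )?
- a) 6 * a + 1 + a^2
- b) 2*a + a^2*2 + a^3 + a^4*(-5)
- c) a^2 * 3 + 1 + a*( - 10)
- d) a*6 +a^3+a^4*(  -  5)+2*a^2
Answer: b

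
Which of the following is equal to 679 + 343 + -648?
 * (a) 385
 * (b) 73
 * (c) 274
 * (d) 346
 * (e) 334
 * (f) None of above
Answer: f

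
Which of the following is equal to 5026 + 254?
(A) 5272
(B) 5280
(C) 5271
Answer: B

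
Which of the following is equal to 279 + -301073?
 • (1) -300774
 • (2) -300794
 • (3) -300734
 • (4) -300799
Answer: 2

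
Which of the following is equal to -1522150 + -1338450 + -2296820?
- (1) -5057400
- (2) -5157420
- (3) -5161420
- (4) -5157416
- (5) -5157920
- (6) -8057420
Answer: 2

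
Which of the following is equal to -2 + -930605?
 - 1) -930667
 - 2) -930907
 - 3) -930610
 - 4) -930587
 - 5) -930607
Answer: 5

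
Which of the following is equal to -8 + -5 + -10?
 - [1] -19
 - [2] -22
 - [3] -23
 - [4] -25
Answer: 3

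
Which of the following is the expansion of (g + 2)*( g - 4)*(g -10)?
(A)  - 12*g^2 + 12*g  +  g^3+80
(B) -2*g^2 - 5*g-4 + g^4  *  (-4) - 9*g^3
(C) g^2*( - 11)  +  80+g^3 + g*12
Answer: A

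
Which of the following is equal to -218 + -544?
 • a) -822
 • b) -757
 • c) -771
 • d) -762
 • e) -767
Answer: d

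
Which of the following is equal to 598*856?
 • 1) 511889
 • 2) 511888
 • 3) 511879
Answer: 2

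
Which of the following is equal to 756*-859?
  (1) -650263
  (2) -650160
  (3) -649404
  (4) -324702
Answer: 3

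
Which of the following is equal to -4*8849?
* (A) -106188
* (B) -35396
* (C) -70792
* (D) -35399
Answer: B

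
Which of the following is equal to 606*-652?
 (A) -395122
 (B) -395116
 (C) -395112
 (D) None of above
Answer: C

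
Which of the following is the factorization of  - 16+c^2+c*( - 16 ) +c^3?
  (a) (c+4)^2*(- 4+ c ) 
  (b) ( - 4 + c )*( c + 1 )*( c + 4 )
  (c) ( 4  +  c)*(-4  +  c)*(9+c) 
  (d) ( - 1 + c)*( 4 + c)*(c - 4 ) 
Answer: b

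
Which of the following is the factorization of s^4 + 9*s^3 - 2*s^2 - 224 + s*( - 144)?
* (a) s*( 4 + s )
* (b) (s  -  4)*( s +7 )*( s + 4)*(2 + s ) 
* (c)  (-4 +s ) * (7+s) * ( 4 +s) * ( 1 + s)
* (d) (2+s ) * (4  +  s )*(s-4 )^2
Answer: b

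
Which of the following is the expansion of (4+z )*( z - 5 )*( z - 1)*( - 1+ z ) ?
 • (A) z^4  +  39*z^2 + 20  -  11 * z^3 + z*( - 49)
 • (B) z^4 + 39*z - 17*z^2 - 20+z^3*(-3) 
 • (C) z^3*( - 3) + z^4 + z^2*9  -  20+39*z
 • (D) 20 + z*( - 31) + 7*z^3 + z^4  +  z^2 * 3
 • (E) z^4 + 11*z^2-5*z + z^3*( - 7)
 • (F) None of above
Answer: B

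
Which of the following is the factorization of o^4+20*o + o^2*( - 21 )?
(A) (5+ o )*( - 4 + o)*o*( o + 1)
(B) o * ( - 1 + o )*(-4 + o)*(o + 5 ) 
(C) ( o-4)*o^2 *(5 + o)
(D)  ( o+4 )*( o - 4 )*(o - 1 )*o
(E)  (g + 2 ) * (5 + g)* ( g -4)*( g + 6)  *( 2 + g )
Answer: B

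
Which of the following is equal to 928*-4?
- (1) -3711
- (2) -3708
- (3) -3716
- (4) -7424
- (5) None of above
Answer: 5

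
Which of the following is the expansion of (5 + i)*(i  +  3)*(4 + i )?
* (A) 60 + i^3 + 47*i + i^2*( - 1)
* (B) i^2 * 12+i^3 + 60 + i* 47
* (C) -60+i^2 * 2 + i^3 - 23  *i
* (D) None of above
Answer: B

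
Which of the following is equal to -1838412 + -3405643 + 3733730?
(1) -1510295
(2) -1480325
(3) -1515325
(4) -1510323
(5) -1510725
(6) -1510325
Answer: 6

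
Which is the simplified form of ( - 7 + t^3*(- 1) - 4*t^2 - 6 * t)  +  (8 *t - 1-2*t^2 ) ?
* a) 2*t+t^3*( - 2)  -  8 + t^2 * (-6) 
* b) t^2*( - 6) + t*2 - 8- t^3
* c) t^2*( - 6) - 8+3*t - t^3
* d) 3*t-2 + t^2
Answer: b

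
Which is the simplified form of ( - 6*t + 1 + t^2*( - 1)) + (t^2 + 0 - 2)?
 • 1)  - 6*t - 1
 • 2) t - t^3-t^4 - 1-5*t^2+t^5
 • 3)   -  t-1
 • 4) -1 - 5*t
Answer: 1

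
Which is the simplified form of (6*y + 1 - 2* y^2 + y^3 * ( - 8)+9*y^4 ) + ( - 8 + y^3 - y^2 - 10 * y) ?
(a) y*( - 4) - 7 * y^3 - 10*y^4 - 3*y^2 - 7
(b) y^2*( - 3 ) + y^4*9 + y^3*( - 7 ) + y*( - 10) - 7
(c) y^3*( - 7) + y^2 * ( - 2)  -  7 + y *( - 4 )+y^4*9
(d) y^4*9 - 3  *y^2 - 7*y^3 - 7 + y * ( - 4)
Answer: d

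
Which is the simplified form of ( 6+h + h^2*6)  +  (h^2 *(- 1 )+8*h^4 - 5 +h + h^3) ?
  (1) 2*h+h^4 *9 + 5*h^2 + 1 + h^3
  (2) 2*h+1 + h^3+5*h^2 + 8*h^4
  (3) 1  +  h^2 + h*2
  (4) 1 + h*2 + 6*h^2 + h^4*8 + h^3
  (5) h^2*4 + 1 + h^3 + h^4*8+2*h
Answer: 2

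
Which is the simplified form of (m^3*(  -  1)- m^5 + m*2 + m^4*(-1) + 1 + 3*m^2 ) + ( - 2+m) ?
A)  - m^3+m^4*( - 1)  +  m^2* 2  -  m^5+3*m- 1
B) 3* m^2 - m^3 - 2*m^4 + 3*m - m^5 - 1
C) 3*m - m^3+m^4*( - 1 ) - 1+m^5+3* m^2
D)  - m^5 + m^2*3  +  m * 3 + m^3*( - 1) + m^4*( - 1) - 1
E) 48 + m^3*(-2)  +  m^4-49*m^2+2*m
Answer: D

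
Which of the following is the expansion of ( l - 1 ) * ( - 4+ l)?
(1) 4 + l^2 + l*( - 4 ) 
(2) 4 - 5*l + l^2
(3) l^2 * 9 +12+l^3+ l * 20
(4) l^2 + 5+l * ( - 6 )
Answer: 2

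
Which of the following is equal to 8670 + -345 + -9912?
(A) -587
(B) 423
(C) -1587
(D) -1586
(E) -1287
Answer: C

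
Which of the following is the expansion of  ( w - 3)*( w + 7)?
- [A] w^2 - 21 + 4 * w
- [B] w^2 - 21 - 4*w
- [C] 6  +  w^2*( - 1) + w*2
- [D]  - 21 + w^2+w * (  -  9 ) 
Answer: A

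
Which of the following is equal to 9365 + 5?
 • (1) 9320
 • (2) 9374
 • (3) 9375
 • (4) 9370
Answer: 4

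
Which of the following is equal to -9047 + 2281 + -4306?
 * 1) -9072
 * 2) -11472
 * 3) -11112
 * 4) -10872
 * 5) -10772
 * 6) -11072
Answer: 6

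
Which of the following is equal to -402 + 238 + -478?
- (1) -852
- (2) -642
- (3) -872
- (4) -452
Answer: 2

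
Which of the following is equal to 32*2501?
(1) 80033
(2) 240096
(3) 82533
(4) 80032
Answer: 4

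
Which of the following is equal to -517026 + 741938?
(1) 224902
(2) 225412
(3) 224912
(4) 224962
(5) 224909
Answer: 3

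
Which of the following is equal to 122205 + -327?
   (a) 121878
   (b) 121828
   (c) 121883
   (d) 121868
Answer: a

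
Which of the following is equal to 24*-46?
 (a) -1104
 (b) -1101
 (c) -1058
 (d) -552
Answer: a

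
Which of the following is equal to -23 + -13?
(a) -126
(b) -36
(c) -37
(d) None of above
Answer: b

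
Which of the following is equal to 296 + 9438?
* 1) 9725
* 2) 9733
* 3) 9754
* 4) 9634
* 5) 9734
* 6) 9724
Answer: 5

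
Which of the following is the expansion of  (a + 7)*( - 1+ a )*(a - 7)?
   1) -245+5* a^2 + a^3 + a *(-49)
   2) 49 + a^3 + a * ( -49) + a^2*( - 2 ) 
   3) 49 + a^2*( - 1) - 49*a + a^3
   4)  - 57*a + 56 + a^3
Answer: 3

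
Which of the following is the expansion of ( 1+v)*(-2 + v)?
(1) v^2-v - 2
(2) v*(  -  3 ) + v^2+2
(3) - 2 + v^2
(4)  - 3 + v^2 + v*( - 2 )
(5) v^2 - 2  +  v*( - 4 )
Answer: 1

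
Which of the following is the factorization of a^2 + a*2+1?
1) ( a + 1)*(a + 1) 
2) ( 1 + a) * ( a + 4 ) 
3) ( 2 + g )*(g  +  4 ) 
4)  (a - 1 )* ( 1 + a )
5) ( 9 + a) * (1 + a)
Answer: 1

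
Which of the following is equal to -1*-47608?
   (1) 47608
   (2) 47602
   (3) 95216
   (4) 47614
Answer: 1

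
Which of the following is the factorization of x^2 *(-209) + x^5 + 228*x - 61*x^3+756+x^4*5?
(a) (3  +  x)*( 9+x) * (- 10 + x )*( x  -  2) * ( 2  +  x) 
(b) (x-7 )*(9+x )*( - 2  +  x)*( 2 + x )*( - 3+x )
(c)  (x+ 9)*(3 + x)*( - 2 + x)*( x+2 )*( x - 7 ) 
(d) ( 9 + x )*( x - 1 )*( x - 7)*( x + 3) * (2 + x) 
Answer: c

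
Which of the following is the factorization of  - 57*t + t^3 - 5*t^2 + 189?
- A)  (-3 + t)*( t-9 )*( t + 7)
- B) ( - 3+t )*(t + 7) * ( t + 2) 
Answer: A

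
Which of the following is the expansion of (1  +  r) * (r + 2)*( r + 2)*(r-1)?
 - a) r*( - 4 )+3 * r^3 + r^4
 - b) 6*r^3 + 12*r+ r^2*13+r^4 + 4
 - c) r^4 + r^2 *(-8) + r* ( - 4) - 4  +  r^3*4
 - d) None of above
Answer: d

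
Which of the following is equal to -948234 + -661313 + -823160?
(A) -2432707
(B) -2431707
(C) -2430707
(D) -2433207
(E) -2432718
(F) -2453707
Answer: A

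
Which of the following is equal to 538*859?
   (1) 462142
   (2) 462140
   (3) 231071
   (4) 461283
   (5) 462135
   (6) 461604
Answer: 1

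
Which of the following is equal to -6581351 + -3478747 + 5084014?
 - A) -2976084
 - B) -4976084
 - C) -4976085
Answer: B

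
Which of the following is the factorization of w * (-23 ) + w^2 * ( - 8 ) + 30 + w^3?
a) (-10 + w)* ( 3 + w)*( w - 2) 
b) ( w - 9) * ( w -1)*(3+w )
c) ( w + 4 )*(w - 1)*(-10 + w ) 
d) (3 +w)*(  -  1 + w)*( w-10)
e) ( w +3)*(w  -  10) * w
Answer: d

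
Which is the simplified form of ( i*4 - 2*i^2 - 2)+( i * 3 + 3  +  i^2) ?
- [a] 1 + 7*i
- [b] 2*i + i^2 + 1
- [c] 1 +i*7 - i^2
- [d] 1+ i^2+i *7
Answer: c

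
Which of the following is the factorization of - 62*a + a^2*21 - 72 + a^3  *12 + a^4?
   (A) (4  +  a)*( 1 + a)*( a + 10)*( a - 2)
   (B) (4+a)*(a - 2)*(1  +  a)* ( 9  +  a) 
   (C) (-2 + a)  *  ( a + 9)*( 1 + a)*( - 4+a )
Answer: B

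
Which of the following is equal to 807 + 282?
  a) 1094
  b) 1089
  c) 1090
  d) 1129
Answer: b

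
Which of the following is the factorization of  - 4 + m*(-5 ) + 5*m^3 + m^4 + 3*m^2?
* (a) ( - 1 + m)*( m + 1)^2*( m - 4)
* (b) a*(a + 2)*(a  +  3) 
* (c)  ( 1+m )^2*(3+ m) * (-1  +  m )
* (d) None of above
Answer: d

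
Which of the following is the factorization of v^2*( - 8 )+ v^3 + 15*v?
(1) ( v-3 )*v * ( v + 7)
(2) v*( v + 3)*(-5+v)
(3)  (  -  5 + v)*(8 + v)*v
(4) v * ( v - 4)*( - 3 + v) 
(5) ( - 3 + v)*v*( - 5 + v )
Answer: 5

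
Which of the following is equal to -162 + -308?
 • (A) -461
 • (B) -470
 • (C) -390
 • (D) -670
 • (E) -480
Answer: B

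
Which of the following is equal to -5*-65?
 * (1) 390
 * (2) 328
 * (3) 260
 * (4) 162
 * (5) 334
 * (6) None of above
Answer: 6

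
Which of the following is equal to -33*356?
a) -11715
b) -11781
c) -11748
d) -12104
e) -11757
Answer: c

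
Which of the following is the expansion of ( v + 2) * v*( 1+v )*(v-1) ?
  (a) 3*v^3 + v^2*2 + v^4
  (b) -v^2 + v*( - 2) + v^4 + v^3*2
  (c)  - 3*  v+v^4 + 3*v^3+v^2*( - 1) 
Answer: b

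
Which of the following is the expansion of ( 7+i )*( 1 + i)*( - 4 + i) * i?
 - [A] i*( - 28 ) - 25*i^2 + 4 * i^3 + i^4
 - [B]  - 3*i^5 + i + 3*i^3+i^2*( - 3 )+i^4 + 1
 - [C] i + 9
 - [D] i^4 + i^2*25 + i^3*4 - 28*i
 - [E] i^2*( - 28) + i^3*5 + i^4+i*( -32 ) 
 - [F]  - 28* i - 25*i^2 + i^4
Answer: A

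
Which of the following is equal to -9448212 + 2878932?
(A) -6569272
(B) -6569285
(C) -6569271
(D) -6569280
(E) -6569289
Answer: D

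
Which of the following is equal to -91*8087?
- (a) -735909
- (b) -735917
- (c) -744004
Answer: b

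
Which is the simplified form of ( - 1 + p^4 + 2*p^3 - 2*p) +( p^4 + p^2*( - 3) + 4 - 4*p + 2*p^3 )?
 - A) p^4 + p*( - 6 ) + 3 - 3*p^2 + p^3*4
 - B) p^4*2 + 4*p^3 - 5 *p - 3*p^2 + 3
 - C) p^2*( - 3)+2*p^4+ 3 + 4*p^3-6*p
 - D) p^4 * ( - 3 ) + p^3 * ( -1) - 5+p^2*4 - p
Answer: C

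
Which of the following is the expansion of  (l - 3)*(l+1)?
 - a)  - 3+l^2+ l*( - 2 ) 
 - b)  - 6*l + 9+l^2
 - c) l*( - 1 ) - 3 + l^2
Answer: a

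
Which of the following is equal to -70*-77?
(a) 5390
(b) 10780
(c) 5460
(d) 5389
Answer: a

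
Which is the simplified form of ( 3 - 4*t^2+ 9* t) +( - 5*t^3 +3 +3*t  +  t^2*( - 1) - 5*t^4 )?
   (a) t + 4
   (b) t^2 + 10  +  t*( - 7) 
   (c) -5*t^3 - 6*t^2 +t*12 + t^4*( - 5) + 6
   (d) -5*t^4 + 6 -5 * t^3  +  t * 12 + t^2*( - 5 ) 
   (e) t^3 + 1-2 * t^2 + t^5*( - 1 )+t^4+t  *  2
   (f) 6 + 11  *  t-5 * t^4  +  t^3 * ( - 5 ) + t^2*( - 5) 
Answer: d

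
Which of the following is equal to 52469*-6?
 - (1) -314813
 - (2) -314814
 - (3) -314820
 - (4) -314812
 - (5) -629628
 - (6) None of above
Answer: 2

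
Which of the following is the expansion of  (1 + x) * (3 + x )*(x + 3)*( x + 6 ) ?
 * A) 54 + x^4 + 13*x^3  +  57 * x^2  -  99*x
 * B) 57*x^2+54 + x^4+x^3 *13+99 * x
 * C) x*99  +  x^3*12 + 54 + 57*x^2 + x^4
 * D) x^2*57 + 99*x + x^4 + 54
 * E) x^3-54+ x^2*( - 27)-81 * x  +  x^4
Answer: B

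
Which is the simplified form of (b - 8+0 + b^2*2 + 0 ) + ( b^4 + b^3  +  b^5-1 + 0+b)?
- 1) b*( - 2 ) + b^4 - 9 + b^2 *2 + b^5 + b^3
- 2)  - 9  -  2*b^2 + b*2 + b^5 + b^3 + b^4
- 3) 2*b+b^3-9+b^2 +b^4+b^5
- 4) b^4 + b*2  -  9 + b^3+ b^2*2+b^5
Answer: 4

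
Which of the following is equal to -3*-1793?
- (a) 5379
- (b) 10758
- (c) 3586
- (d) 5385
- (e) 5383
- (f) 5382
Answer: a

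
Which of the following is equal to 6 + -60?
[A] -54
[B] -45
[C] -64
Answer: A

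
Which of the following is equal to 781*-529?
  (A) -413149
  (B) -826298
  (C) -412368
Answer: A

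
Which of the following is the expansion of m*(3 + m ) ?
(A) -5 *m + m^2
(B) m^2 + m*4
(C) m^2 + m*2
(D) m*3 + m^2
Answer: D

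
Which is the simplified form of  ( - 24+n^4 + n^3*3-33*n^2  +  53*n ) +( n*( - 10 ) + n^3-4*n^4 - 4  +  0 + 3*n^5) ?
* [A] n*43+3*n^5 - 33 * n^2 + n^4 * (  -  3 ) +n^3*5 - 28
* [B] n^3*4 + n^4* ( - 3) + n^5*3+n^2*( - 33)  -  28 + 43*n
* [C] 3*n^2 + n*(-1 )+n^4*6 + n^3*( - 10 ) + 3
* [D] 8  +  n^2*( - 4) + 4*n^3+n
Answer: B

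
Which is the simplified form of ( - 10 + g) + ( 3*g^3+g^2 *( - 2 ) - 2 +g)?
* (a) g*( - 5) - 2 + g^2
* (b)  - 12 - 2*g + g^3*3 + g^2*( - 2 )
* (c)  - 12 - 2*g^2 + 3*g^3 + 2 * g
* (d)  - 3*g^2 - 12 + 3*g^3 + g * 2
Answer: c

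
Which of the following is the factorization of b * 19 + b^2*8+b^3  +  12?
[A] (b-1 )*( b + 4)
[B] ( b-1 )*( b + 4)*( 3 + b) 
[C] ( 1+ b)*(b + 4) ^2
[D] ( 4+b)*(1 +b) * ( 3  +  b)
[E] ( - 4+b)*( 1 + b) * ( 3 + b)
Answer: D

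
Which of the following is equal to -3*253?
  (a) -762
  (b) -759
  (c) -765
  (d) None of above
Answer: b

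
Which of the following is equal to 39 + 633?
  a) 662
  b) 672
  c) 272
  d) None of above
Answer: b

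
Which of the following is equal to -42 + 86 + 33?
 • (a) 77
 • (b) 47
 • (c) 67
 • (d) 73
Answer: a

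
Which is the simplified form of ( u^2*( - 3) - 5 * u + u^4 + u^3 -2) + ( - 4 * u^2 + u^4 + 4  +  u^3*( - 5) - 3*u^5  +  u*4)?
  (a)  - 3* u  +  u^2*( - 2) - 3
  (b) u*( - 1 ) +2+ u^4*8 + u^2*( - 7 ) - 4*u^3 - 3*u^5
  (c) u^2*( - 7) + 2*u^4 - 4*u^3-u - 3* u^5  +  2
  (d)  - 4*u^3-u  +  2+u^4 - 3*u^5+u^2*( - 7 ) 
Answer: c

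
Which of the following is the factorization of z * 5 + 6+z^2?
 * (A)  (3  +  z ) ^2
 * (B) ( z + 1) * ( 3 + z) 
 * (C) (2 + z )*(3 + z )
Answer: C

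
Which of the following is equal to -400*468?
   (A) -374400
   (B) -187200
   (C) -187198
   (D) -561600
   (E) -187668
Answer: B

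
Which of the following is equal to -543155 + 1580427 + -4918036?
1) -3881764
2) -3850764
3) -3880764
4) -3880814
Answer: 3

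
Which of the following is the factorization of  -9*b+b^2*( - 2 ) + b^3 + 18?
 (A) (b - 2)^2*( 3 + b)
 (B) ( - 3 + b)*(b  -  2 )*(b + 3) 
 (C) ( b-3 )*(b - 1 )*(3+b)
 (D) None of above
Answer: B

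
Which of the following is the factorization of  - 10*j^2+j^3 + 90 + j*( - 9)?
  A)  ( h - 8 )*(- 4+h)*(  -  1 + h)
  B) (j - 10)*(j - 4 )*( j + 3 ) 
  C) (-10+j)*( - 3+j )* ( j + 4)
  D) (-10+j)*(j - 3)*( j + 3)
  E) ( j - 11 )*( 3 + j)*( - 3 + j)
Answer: D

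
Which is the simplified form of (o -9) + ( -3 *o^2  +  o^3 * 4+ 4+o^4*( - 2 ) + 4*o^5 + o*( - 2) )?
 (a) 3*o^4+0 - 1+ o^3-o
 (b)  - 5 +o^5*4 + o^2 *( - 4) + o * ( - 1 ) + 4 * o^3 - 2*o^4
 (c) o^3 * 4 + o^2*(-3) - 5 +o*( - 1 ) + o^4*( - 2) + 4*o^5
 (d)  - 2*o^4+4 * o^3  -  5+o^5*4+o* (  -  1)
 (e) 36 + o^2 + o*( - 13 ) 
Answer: c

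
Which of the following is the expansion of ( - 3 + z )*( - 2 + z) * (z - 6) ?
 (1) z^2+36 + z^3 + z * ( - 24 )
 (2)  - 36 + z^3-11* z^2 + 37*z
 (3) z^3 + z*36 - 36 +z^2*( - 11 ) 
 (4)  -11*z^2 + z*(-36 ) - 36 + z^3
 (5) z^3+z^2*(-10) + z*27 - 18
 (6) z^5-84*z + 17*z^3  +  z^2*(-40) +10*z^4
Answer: 3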